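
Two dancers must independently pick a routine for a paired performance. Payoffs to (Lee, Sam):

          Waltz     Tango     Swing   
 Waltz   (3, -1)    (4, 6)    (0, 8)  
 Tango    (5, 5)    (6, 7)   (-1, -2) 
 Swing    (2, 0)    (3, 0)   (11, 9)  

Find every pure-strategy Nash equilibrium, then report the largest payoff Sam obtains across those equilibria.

Both Tango is a pure NE (Lee: 6 ≥ 4; Sam: 7 ≥ 5). Sam gets 7.
Both Swing is a pure NE (Lee: 11 ≥ 0; Sam: 9 ≥ 0). Sam gets 9.
Every other cell has a profitable deviation for at least one player. Highest of {7, 9} is 9.

9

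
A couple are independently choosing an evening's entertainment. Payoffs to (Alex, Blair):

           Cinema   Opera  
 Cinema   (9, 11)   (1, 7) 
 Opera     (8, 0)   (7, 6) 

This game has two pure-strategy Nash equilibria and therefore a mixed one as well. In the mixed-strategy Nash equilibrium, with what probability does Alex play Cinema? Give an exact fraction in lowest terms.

Alex's mix p on Cinema must make Blair indifferent between Cinema and Opera.
Blair's payoff from Cinema: 11p + 0(1−p). From Opera: 7p + 6(1−p).
Set equal: 4p = 6(1−p) → p = 6/10 = 3/5.

3/5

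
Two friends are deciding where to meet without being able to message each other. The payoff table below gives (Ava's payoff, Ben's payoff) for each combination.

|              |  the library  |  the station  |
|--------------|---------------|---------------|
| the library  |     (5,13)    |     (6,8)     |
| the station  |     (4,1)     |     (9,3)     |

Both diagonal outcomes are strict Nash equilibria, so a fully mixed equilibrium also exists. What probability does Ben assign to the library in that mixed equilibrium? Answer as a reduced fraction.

3/4

Ben's mix q on the library must make Ava indifferent between the library and the station.
Ava's payoff from the library: 5q + 6(1−q). From the station: 4q + 9(1−q).
Set equal: 1q = 3(1−q) → q = 3/4.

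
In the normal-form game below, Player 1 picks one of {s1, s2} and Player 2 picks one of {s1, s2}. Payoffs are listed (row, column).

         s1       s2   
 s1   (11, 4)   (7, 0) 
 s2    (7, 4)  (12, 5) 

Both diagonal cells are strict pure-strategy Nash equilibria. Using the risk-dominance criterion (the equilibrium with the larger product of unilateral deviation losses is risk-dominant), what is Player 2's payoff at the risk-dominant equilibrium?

4

At both s1: Player 1 loses 11 − 7 = 4 by deviating; Player 2 loses 4 − 0 = 4. Product = 4·4 = 16.
At both s2: Player 1 loses 12 − 7 = 5 by deviating; Player 2 loses 5 − 4 = 1. Product = 5·1 = 5.
16 > 5, so both s1 is risk-dominant. Player 2's payoff there is 4.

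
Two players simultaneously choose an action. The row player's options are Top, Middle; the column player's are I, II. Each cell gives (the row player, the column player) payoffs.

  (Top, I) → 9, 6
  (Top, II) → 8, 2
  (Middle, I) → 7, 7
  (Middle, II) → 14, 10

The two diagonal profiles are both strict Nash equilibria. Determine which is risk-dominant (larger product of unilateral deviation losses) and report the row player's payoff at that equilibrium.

At (Top, I): the row player loses 9 − 7 = 2 by deviating; the column player loses 6 − 2 = 4. Product = 2·4 = 8.
At (Middle, II): the row player loses 14 − 8 = 6 by deviating; the column player loses 10 − 7 = 3. Product = 6·3 = 18.
18 > 8, so (Middle, II) is risk-dominant. The row player's payoff there is 14.

14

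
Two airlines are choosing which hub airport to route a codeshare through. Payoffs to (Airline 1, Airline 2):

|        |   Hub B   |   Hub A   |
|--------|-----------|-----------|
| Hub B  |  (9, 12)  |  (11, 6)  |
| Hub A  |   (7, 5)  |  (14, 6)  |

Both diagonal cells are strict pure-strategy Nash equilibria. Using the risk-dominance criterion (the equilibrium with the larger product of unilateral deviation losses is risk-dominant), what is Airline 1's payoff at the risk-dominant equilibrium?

9

At both Hub B: Airline 1 loses 9 − 7 = 2 by deviating; Airline 2 loses 12 − 6 = 6. Product = 2·6 = 12.
At both Hub A: Airline 1 loses 14 − 11 = 3 by deviating; Airline 2 loses 6 − 5 = 1. Product = 3·1 = 3.
12 > 3, so both Hub B is risk-dominant. Airline 1's payoff there is 9.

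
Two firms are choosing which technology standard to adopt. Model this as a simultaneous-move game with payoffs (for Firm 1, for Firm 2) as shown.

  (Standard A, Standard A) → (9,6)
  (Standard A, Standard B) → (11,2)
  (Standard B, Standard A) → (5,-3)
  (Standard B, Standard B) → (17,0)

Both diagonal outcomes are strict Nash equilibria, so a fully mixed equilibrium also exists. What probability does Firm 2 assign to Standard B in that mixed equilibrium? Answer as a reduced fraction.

Firm 2's mix q on Standard A must make Firm 1 indifferent between Standard A and Standard B.
Firm 1's payoff from Standard A: 9q + 11(1−q). From Standard B: 5q + 17(1−q).
Set equal: 4q = 6(1−q) → q = 6/10 = 3/5.
Probability on Standard B is 1 − 3/5 = 2/5.

2/5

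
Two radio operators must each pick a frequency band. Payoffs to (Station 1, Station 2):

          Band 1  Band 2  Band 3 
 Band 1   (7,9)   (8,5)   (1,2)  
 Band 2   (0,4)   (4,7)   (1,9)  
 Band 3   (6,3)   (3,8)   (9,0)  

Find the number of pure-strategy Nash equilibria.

1

Both Band 1: Station 1 gets 7 (best alternative 6); Station 2 gets 9 (best alternative 5). Neither deviates — NE.
Both Band 3 is not a NE: Station 2 would switch to Band 2 (8 > 0).
No other cell survives both best-response checks, so there is 1 pure NE.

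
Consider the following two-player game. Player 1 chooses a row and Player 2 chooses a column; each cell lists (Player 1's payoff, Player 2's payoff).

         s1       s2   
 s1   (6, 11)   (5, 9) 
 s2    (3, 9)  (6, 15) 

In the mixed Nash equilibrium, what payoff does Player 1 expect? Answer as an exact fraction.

21/4

Player 2 mixes with probability q on s1, chosen so Player 1 is indifferent: 6q + 5(1−q) = 3q + 6(1−q) gives q = 1/4.
Player 1's expected payoff (from either row, since indifferent) is 6·1/4 + 5·3/4 = 21/4.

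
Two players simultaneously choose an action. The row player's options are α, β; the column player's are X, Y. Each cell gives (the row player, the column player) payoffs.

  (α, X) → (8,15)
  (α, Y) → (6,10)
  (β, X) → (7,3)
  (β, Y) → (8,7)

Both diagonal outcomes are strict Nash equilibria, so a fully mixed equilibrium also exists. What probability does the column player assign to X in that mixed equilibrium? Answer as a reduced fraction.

2/3

The column player's mix q on X must make the row player indifferent between α and β.
The row player's payoff from α: 8q + 6(1−q). From β: 7q + 8(1−q).
Set equal: 1q = 2(1−q) → q = 2/3.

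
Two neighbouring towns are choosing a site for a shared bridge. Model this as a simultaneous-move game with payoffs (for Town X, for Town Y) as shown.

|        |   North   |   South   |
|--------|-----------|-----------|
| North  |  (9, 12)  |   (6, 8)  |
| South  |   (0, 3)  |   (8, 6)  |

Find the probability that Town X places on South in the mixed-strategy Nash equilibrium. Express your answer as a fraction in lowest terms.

4/7

Town X's mix p on North must make Town Y indifferent between North and South.
Town Y's payoff from North: 12p + 3(1−p). From South: 8p + 6(1−p).
Set equal: 4p = 3(1−p) → p = 3/7.
Probability on South is 1 − 3/7 = 4/7.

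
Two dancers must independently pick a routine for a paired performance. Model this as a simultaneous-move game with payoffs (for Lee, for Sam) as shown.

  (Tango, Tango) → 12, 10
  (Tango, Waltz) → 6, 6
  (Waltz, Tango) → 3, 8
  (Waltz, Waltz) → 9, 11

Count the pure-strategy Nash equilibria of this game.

2

Both Tango: Lee gets 12 (best alternative 3); Sam gets 10 (best alternative 6). Neither deviates — NE.
Both Waltz: Lee gets 9 (best alternative 6); Sam gets 11 (best alternative 8). Neither deviates — NE.
(Waltz, Tango) is not a NE: Lee would switch to Tango (12 > 3).
No other cell survives both best-response checks, so there are 2 pure NE.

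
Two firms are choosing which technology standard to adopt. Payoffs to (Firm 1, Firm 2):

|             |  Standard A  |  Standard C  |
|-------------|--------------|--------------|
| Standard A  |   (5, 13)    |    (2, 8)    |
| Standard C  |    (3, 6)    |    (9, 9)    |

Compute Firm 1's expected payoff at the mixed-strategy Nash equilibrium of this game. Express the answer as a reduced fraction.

13/3

Firm 2 mixes with probability q on Standard A, chosen so Firm 1 is indifferent: 5q + 2(1−q) = 3q + 9(1−q) gives q = 7/9.
Firm 1's expected payoff (from either row, since indifferent) is 5·7/9 + 2·2/9 = 13/3.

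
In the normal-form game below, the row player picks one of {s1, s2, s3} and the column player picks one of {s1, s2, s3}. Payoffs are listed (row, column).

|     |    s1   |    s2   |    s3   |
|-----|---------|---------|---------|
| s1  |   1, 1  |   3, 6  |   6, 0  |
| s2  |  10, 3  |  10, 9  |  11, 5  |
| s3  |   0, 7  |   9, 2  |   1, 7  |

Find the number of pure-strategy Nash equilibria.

1

Both s2: the row player gets 10 (best alternative 9); the column player gets 9 (best alternative 5). Neither deviates — NE.
Both s3 is not a NE: the row player would switch to s2 (11 > 1).
No other cell survives both best-response checks, so there is 1 pure NE.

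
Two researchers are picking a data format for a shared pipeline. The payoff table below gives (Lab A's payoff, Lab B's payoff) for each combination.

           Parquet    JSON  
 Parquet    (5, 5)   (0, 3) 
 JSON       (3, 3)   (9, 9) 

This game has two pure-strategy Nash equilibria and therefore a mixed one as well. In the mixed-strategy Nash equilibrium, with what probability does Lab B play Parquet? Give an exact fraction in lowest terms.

9/11

Lab B's mix q on Parquet must make Lab A indifferent between Parquet and JSON.
Lab A's payoff from Parquet: 5q + 0(1−q). From JSON: 3q + 9(1−q).
Set equal: 2q = 9(1−q) → q = 9/11.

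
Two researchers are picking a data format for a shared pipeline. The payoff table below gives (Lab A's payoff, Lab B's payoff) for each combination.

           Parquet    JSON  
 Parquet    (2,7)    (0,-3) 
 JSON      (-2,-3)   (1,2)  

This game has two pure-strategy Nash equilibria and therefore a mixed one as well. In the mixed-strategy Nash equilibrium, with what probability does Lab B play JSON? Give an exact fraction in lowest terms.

Lab B's mix q on Parquet must make Lab A indifferent between Parquet and JSON.
Lab A's payoff from Parquet: 2q + 0(1−q). From JSON: (-2)q + 1(1−q).
Set equal: 4q = 1(1−q) → q = 1/5.
Probability on JSON is 1 − 1/5 = 4/5.

4/5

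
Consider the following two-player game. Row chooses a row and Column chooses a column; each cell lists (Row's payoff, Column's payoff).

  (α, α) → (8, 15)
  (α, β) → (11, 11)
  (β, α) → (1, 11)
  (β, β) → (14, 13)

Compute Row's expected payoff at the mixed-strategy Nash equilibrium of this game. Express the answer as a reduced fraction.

Column mixes with probability q on α, chosen so Row is indifferent: 8q + 11(1−q) = 1q + 14(1−q) gives q = 3/10.
Row's expected payoff (from either row, since indifferent) is 8·3/10 + 11·7/10 = 101/10.

101/10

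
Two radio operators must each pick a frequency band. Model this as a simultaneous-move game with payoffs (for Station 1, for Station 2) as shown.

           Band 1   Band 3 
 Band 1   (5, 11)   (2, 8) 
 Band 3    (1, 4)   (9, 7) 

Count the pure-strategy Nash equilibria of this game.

Both Band 1: Station 1 gets 5 (best alternative 1); Station 2 gets 11 (best alternative 8). Neither deviates — NE.
Both Band 3: Station 1 gets 9 (best alternative 2); Station 2 gets 7 (best alternative 4). Neither deviates — NE.
(Band 1, Band 3) is not a NE: Station 1 would switch to Band 3 (9 > 2).
No other cell survives both best-response checks, so there are 2 pure NE.

2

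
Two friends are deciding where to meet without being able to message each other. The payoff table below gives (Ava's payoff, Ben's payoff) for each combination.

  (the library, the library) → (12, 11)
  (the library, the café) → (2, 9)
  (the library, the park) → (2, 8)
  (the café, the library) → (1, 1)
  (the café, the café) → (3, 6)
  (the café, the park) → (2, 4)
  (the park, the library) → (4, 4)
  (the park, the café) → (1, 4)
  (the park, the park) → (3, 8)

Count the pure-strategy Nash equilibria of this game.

Both the library: Ava gets 12 (best alternative 4); Ben gets 11 (best alternative 9). Neither deviates — NE.
Both the café: Ava gets 3 (best alternative 2); Ben gets 6 (best alternative 4). Neither deviates — NE.
Both the park: Ava gets 3 (best alternative 2); Ben gets 8 (best alternative 4). Neither deviates — NE.
(the library, the park) is not a NE: Ava would switch to the park (3 > 2).
No other cell survives both best-response checks, so there are 3 pure NE.

3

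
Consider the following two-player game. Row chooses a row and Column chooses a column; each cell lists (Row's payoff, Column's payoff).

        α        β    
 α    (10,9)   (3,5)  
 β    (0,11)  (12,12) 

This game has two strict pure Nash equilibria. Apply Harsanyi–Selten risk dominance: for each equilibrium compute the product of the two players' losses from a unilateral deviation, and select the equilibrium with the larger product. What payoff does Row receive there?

At both α: Row loses 10 − 0 = 10 by deviating; Column loses 9 − 5 = 4. Product = 10·4 = 40.
At both β: Row loses 12 − 3 = 9 by deviating; Column loses 12 − 11 = 1. Product = 9·1 = 9.
40 > 9, so both α is risk-dominant. Row's payoff there is 10.

10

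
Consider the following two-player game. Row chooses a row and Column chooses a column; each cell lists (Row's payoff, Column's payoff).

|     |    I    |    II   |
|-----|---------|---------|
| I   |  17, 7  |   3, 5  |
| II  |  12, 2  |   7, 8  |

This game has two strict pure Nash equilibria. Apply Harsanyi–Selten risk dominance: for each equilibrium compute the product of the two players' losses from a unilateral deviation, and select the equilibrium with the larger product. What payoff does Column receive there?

8

At both I: Row loses 17 − 12 = 5 by deviating; Column loses 7 − 5 = 2. Product = 5·2 = 10.
At both II: Row loses 7 − 3 = 4 by deviating; Column loses 8 − 2 = 6. Product = 4·6 = 24.
24 > 10, so both II is risk-dominant. Column's payoff there is 8.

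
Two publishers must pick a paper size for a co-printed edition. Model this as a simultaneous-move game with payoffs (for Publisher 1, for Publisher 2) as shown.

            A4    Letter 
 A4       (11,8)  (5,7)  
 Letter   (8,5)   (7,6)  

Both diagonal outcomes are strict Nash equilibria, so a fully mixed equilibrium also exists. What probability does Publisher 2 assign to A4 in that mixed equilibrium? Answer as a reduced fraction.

2/5

Publisher 2's mix q on A4 must make Publisher 1 indifferent between A4 and Letter.
Publisher 1's payoff from A4: 11q + 5(1−q). From Letter: 8q + 7(1−q).
Set equal: 3q = 2(1−q) → q = 2/5.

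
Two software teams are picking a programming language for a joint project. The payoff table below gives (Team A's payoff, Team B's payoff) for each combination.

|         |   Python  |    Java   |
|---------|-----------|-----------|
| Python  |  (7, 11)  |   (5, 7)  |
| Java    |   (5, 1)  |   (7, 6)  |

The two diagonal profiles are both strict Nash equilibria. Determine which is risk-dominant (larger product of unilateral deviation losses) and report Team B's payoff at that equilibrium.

At both Python: Team A loses 7 − 5 = 2 by deviating; Team B loses 11 − 7 = 4. Product = 2·4 = 8.
At both Java: Team A loses 7 − 5 = 2 by deviating; Team B loses 6 − 1 = 5. Product = 2·5 = 10.
10 > 8, so both Java is risk-dominant. Team B's payoff there is 6.

6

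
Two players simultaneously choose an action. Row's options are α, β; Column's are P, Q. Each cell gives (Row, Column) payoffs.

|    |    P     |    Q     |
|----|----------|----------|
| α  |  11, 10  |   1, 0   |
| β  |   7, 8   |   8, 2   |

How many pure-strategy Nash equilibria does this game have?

(α, P): Row gets 11 (best alternative 7); Column gets 10 (best alternative 0). Neither deviates — NE.
(β, Q) is not a NE: Column would switch to P (8 > 2).
No other cell survives both best-response checks, so there is 1 pure NE.

1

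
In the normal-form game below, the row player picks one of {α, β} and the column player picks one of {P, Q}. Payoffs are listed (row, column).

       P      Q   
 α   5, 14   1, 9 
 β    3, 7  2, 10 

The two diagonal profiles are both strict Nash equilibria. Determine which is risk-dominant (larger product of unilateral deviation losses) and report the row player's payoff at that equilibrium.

At (α, P): the row player loses 5 − 3 = 2 by deviating; the column player loses 14 − 9 = 5. Product = 2·5 = 10.
At (β, Q): the row player loses 2 − 1 = 1 by deviating; the column player loses 10 − 7 = 3. Product = 1·3 = 3.
10 > 3, so (α, P) is risk-dominant. The row player's payoff there is 5.

5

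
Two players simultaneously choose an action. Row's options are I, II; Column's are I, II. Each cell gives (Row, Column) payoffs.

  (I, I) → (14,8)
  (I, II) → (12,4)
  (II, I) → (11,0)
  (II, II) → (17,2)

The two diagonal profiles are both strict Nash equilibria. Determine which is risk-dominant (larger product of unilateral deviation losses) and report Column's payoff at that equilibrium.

At both I: Row loses 14 − 11 = 3 by deviating; Column loses 8 − 4 = 4. Product = 3·4 = 12.
At both II: Row loses 17 − 12 = 5 by deviating; Column loses 2 − 0 = 2. Product = 5·2 = 10.
12 > 10, so both I is risk-dominant. Column's payoff there is 8.

8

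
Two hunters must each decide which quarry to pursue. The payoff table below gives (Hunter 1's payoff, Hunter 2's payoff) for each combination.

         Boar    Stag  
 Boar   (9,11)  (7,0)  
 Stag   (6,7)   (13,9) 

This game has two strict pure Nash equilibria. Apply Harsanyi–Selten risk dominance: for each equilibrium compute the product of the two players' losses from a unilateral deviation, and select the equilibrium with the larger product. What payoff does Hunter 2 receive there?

At both Boar: Hunter 1 loses 9 − 6 = 3 by deviating; Hunter 2 loses 11 − 0 = 11. Product = 3·11 = 33.
At both Stag: Hunter 1 loses 13 − 7 = 6 by deviating; Hunter 2 loses 9 − 7 = 2. Product = 6·2 = 12.
33 > 12, so both Boar is risk-dominant. Hunter 2's payoff there is 11.

11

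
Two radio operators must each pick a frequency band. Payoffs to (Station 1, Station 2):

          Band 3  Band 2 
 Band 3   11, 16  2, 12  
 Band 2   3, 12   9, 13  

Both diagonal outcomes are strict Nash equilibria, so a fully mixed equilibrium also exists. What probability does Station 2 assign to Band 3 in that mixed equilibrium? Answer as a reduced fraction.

7/15

Station 2's mix q on Band 3 must make Station 1 indifferent between Band 3 and Band 2.
Station 1's payoff from Band 3: 11q + 2(1−q). From Band 2: 3q + 9(1−q).
Set equal: 8q = 7(1−q) → q = 7/15.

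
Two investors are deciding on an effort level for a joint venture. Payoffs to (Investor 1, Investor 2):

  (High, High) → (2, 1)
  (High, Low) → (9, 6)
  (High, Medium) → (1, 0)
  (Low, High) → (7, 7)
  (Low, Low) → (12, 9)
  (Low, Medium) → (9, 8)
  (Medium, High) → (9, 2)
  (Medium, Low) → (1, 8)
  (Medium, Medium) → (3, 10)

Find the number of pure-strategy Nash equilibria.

Both Low: Investor 1 gets 12 (best alternative 9); Investor 2 gets 9 (best alternative 8). Neither deviates — NE.
Both High is not a NE: Investor 1 would switch to Medium (9 > 2).
No other cell survives both best-response checks, so there is 1 pure NE.

1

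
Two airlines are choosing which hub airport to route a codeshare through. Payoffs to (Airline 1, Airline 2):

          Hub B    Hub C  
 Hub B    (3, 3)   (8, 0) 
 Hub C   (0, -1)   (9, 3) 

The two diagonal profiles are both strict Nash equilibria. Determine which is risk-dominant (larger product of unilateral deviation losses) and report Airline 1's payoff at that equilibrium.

3

At both Hub B: Airline 1 loses 3 − 0 = 3 by deviating; Airline 2 loses 3 − 0 = 3. Product = 3·3 = 9.
At both Hub C: Airline 1 loses 9 − 8 = 1 by deviating; Airline 2 loses 3 − (-1) = 4. Product = 1·4 = 4.
9 > 4, so both Hub B is risk-dominant. Airline 1's payoff there is 3.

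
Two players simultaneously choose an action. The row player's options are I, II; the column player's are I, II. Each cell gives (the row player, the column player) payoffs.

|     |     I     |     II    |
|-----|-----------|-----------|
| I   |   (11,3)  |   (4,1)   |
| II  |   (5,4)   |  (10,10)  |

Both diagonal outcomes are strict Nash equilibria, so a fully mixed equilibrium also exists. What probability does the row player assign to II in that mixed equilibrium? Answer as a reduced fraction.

1/4

The row player's mix p on I must make the column player indifferent between I and II.
The column player's payoff from I: 3p + 4(1−p). From II: 1p + 10(1−p).
Set equal: 2p = 6(1−p) → p = 6/8 = 3/4.
Probability on II is 1 − 3/4 = 1/4.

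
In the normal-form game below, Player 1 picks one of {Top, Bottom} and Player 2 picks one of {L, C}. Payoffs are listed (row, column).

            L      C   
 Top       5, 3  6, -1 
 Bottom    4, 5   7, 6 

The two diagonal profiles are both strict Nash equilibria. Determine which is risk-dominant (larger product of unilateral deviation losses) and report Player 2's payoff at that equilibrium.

At (Top, L): Player 1 loses 5 − 4 = 1 by deviating; Player 2 loses 3 − (-1) = 4. Product = 1·4 = 4.
At (Bottom, C): Player 1 loses 7 − 6 = 1 by deviating; Player 2 loses 6 − 5 = 1. Product = 1·1 = 1.
4 > 1, so (Top, L) is risk-dominant. Player 2's payoff there is 3.

3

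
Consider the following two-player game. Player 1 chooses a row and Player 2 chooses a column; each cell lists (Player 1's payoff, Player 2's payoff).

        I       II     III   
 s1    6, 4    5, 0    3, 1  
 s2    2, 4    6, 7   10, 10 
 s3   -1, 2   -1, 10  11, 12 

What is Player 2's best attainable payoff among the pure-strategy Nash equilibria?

12

(s1, I) is a pure NE (Player 1: 6 ≥ 2; Player 2: 4 ≥ 1). Player 2 gets 4.
(s3, III) is a pure NE (Player 1: 11 ≥ 10; Player 2: 12 ≥ 10). Player 2 gets 12.
Every other cell has a profitable deviation for at least one player. Highest of {4, 12} is 12.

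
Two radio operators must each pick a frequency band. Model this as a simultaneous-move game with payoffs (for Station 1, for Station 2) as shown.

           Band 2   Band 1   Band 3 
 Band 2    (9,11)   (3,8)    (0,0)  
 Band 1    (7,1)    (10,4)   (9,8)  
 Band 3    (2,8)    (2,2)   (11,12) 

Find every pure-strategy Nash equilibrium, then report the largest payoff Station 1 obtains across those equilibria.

Both Band 2 is a pure NE (Station 1: 9 ≥ 7; Station 2: 11 ≥ 8). Station 1 gets 9.
Both Band 3 is a pure NE (Station 1: 11 ≥ 9; Station 2: 12 ≥ 8). Station 1 gets 11.
Every other cell has a profitable deviation for at least one player. Highest of {9, 11} is 11.

11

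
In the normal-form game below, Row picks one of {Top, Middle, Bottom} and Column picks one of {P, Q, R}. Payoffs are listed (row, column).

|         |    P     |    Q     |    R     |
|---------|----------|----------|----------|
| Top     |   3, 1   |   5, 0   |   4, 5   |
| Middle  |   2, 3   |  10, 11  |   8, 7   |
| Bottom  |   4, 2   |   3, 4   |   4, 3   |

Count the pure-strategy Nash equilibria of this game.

(Middle, Q): Row gets 10 (best alternative 5); Column gets 11 (best alternative 7). Neither deviates — NE.
(Bottom, R) is not a NE: Row would switch to Middle (8 > 4).
No other cell survives both best-response checks, so there is 1 pure NE.

1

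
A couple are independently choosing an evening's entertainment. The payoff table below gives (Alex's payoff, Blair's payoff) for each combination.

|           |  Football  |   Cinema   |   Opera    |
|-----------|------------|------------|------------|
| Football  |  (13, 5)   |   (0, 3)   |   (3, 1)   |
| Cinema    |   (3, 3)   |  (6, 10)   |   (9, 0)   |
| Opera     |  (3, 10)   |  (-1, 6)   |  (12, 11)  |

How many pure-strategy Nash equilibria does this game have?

3

Both Football: Alex gets 13 (best alternative 3); Blair gets 5 (best alternative 3). Neither deviates — NE.
Both Cinema: Alex gets 6 (best alternative 0); Blair gets 10 (best alternative 3). Neither deviates — NE.
Both Opera: Alex gets 12 (best alternative 9); Blair gets 11 (best alternative 10). Neither deviates — NE.
(Opera, Football) is not a NE: Alex would switch to Football (13 > 3).
No other cell survives both best-response checks, so there are 3 pure NE.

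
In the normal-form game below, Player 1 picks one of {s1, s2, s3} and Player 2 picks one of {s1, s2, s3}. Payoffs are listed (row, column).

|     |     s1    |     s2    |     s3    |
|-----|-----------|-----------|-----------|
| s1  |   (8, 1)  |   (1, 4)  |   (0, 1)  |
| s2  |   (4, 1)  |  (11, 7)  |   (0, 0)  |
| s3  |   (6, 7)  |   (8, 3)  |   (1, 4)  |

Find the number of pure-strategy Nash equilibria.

1

Both s2: Player 1 gets 11 (best alternative 8); Player 2 gets 7 (best alternative 1). Neither deviates — NE.
Both s1 is not a NE: Player 2 would switch to s2 (4 > 1).
No other cell survives both best-response checks, so there is 1 pure NE.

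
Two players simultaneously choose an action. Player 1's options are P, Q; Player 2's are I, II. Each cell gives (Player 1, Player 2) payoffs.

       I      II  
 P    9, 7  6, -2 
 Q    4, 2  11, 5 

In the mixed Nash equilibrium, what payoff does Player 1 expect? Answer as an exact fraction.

15/2

Player 2 mixes with probability q on I, chosen so Player 1 is indifferent: 9q + 6(1−q) = 4q + 11(1−q) gives q = 1/2.
Player 1's expected payoff (from either row, since indifferent) is 9·1/2 + 6·1/2 = 15/2.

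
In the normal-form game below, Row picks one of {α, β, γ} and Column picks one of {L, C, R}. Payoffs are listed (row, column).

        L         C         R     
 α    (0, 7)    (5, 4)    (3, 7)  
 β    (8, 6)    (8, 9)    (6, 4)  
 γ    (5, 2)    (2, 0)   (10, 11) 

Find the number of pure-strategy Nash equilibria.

(β, C): Row gets 8 (best alternative 5); Column gets 9 (best alternative 6). Neither deviates — NE.
(γ, R): Row gets 10 (best alternative 6); Column gets 11 (best alternative 2). Neither deviates — NE.
(α, L) is not a NE: Row would switch to β (8 > 0).
No other cell survives both best-response checks, so there are 2 pure NE.

2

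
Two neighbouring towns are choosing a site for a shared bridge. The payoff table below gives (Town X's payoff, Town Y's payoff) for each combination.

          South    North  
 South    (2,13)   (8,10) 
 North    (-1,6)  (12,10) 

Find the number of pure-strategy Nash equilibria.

2

Both South: Town X gets 2 (best alternative -1); Town Y gets 13 (best alternative 10). Neither deviates — NE.
Both North: Town X gets 12 (best alternative 8); Town Y gets 10 (best alternative 6). Neither deviates — NE.
(South, North) is not a NE: Town X would switch to North (12 > 8).
No other cell survives both best-response checks, so there are 2 pure NE.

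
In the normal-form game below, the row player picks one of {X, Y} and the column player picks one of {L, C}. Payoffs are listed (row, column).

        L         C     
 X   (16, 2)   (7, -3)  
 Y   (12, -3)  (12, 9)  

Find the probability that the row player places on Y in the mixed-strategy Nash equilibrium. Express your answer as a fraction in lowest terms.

The row player's mix p on X must make the column player indifferent between L and C.
The column player's payoff from L: 2p + (-3)(1−p). From C: (-3)p + 9(1−p).
Set equal: 5p = 12(1−p) → p = 12/17.
Probability on Y is 1 − 12/17 = 5/17.

5/17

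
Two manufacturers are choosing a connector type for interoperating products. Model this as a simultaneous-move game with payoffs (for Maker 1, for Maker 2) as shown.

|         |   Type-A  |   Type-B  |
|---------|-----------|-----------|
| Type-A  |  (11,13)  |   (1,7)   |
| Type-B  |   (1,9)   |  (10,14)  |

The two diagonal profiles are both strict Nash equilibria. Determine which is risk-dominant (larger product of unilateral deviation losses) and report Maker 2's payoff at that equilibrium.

13

At both Type-A: Maker 1 loses 11 − 1 = 10 by deviating; Maker 2 loses 13 − 7 = 6. Product = 10·6 = 60.
At both Type-B: Maker 1 loses 10 − 1 = 9 by deviating; Maker 2 loses 14 − 9 = 5. Product = 9·5 = 45.
60 > 45, so both Type-A is risk-dominant. Maker 2's payoff there is 13.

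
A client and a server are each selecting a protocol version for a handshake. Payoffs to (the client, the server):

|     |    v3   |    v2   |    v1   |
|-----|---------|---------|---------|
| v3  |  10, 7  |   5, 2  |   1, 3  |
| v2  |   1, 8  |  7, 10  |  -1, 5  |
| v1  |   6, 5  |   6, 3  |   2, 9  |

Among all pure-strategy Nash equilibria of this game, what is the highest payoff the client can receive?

10

Both v3 is a pure NE (the client: 10 ≥ 6; the server: 7 ≥ 3). The client gets 10.
Both v2 is a pure NE (the client: 7 ≥ 6; the server: 10 ≥ 8). The client gets 7.
Both v1 is a pure NE (the client: 2 ≥ 1; the server: 9 ≥ 5). The client gets 2.
Every other cell has a profitable deviation for at least one player. Highest of {10, 7, 2} is 10.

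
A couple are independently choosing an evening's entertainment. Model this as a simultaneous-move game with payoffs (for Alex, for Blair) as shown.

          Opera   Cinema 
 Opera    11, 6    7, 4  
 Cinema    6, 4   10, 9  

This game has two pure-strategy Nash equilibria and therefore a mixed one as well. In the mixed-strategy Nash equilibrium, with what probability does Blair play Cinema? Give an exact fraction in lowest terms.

Blair's mix q on Opera must make Alex indifferent between Opera and Cinema.
Alex's payoff from Opera: 11q + 7(1−q). From Cinema: 6q + 10(1−q).
Set equal: 5q = 3(1−q) → q = 3/8.
Probability on Cinema is 1 − 3/8 = 5/8.

5/8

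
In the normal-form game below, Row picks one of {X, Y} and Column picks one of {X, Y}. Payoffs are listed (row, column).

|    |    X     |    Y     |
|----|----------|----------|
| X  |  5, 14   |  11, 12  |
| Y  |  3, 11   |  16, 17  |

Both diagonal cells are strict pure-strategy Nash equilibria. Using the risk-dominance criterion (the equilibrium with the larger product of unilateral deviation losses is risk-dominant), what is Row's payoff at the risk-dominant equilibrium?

16

At both X: Row loses 5 − 3 = 2 by deviating; Column loses 14 − 12 = 2. Product = 2·2 = 4.
At both Y: Row loses 16 − 11 = 5 by deviating; Column loses 17 − 11 = 6. Product = 5·6 = 30.
30 > 4, so both Y is risk-dominant. Row's payoff there is 16.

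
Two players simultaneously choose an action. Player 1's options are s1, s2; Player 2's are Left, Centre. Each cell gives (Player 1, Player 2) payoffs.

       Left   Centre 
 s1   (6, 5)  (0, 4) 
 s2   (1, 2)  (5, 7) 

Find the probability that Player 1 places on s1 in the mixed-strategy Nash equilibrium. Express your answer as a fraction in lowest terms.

Player 1's mix p on s1 must make Player 2 indifferent between Left and Centre.
Player 2's payoff from Left: 5p + 2(1−p). From Centre: 4p + 7(1−p).
Set equal: 1p = 5(1−p) → p = 5/6.

5/6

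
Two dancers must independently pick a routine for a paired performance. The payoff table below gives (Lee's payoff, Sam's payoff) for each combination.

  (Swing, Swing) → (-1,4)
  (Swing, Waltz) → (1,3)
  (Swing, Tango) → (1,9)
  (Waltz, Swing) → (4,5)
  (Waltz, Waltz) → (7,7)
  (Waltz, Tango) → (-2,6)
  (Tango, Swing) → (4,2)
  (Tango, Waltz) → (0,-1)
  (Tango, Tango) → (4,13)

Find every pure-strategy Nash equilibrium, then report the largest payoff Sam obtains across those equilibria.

Both Waltz is a pure NE (Lee: 7 ≥ 1; Sam: 7 ≥ 6). Sam gets 7.
Both Tango is a pure NE (Lee: 4 ≥ 1; Sam: 13 ≥ 2). Sam gets 13.
Every other cell has a profitable deviation for at least one player. Highest of {7, 13} is 13.

13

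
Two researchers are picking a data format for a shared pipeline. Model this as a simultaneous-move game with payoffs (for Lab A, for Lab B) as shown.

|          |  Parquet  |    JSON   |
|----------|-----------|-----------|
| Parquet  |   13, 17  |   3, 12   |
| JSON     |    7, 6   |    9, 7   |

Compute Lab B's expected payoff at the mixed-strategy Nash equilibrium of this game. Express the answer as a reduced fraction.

Lab A mixes with probability p on Parquet, chosen so Lab B is indifferent: 17p + 6(1−p) = 12p + 7(1−p) gives p = 1/6.
Lab B's expected payoff is 17·1/6 + 6·5/6 = 47/6.

47/6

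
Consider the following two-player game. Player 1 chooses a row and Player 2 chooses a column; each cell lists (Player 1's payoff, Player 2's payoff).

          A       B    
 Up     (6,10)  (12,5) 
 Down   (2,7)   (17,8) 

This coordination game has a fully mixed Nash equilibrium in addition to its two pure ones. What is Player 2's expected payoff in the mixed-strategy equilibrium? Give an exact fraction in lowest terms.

15/2

Player 1 mixes with probability p on Up, chosen so Player 2 is indifferent: 10p + 7(1−p) = 5p + 8(1−p) gives p = 1/6.
Player 2's expected payoff is 10·1/6 + 7·5/6 = 15/2.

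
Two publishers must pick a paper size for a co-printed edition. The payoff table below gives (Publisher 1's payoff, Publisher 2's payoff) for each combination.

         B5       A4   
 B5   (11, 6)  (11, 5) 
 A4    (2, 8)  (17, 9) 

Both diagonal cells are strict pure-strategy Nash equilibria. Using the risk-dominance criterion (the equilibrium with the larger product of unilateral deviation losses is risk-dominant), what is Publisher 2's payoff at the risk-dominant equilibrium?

6

At both B5: Publisher 1 loses 11 − 2 = 9 by deviating; Publisher 2 loses 6 − 5 = 1. Product = 9·1 = 9.
At both A4: Publisher 1 loses 17 − 11 = 6 by deviating; Publisher 2 loses 9 − 8 = 1. Product = 6·1 = 6.
9 > 6, so both B5 is risk-dominant. Publisher 2's payoff there is 6.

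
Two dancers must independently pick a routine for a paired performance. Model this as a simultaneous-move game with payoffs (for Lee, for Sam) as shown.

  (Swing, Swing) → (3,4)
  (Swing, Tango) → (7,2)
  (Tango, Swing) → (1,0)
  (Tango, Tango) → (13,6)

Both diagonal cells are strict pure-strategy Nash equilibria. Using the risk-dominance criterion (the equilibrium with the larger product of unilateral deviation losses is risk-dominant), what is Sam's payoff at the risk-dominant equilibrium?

6

At both Swing: Lee loses 3 − 1 = 2 by deviating; Sam loses 4 − 2 = 2. Product = 2·2 = 4.
At both Tango: Lee loses 13 − 7 = 6 by deviating; Sam loses 6 − 0 = 6. Product = 6·6 = 36.
36 > 4, so both Tango is risk-dominant. Sam's payoff there is 6.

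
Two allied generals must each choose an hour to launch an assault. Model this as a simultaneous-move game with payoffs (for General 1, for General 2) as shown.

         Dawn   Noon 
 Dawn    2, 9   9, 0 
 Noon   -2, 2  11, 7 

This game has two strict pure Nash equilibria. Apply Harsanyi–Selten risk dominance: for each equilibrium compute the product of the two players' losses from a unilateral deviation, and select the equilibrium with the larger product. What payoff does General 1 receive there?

2

At both Dawn: General 1 loses 2 − (-2) = 4 by deviating; General 2 loses 9 − 0 = 9. Product = 4·9 = 36.
At both Noon: General 1 loses 11 − 9 = 2 by deviating; General 2 loses 7 − 2 = 5. Product = 2·5 = 10.
36 > 10, so both Dawn is risk-dominant. General 1's payoff there is 2.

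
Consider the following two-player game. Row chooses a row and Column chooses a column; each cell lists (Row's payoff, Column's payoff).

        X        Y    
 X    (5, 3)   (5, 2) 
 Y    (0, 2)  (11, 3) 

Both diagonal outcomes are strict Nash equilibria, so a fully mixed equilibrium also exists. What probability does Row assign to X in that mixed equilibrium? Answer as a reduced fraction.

1/2

Row's mix p on X must make Column indifferent between X and Y.
Column's payoff from X: 3p + 2(1−p). From Y: 2p + 3(1−p).
Set equal: 1p = 1(1−p) → p = 1/2.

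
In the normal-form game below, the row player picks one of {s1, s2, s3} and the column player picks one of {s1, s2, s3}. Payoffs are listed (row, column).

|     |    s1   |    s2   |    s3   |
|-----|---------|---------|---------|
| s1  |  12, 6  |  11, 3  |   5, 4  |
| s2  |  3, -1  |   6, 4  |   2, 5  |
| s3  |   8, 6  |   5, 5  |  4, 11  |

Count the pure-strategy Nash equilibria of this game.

1

Both s1: the row player gets 12 (best alternative 8); the column player gets 6 (best alternative 4). Neither deviates — NE.
Both s2 is not a NE: the row player would switch to s1 (11 > 6).
No other cell survives both best-response checks, so there is 1 pure NE.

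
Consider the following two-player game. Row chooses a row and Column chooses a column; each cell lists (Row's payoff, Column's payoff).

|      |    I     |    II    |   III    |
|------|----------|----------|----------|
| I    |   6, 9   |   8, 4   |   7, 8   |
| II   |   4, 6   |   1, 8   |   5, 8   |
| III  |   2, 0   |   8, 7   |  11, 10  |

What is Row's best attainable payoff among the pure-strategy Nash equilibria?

Both I is a pure NE (Row: 6 ≥ 4; Column: 9 ≥ 8). Row gets 6.
Both III is a pure NE (Row: 11 ≥ 7; Column: 10 ≥ 7). Row gets 11.
Every other cell has a profitable deviation for at least one player. Highest of {6, 11} is 11.

11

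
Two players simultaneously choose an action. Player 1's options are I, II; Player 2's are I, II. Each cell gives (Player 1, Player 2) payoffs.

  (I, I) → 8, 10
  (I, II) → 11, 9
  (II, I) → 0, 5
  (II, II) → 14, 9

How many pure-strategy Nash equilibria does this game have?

Both I: Player 1 gets 8 (best alternative 0); Player 2 gets 10 (best alternative 9). Neither deviates — NE.
Both II: Player 1 gets 14 (best alternative 11); Player 2 gets 9 (best alternative 5). Neither deviates — NE.
(II, I) is not a NE: Player 1 would switch to I (8 > 0).
No other cell survives both best-response checks, so there are 2 pure NE.

2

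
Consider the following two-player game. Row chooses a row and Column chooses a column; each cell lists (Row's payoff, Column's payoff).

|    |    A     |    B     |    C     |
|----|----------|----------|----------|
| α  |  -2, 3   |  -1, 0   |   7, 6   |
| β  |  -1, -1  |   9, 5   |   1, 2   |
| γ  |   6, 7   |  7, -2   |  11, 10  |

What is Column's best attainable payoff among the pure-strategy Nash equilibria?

(β, B) is a pure NE (Row: 9 ≥ 7; Column: 5 ≥ 2). Column gets 5.
(γ, C) is a pure NE (Row: 11 ≥ 7; Column: 10 ≥ 7). Column gets 10.
Every other cell has a profitable deviation for at least one player. Highest of {5, 10} is 10.

10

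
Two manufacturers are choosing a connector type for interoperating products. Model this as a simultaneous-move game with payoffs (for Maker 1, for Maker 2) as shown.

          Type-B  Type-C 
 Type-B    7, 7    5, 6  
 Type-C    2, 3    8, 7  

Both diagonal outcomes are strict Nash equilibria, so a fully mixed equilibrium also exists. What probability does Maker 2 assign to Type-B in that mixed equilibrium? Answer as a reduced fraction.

3/8

Maker 2's mix q on Type-B must make Maker 1 indifferent between Type-B and Type-C.
Maker 1's payoff from Type-B: 7q + 5(1−q). From Type-C: 2q + 8(1−q).
Set equal: 5q = 3(1−q) → q = 3/8.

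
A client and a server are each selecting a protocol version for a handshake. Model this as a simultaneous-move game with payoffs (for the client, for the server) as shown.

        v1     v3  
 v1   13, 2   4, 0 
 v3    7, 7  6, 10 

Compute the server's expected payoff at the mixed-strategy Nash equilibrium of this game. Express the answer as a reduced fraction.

4

The client mixes with probability p on v1, chosen so the server is indifferent: 2p + 7(1−p) = 0p + 10(1−p) gives p = 3/5.
The server's expected payoff is 2·3/5 + 7·2/5 = 4.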